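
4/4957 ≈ 0.000807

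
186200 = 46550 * 4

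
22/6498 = 11/3249 ≈ 0.00339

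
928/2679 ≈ 0.346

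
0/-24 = 0 = 0.00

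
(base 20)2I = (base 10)58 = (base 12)4A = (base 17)37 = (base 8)72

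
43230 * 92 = 3977160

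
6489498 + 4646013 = 11135511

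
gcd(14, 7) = 7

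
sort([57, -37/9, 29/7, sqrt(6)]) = [-37/9, sqrt(6), 29/7, 57]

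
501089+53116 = 554205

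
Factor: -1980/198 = -1 * 2^1 * 5^1 = -10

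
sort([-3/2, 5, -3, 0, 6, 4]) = [-3, -3/2, 0, 4, 5, 6]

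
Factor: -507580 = -1*2^2*5^1*41^1*619^1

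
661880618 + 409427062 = 1071307680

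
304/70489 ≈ 0.00431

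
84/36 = 2 + 1/3 ≈ 2.33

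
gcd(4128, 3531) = 3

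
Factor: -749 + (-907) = -1*2^3*3^2*23^1 = -1656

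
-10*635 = -6350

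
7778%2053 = 1619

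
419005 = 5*83801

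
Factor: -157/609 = -1*3^(-1)*7^(-1)*29^(-1)*157^1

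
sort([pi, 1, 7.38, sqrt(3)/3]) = [sqrt(3)/3, 1, pi, 7.38]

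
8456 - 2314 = 6142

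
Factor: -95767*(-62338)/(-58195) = -1*2^1*5^(-1)*7^1*71^1*103^(-1)*113^(-1)*439^1*13681^1 = -5969923246/58195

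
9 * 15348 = 138132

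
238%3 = 1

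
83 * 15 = 1245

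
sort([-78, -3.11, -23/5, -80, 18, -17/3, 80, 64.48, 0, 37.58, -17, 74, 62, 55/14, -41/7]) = [-80, -78, -17, -41/7, -17/3, -23/5, -3.11, 0, 55/14, 18, 37.58, 62, 64.48, 74, 80]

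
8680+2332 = 11012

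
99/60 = 1 + 13/20 = 1.65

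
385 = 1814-1429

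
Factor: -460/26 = -1 * 2^1 * 5^1 * 13^(-1) * 23^1 = -230/13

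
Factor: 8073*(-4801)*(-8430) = 2^1*3^4*5^1*13^1*23^1*281^1*4801^1 = 326733927390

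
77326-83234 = -5908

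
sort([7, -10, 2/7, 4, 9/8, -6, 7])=[-10, -6, 2/7, 9/8, 4, 7, 7]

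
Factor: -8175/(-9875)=3^1 * 5^(-1) * 79^(-1) * 109^1=327/395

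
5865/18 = 1955/6 ≈ 325.83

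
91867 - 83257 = 8610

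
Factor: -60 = -1*2^2*3^1*5^1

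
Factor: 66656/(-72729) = -1 * 2^5 * 3^(-2) * 2083^1 * 8081^(-1)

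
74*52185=3861690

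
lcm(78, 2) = 78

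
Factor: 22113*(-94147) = -1*3^5*7^1*13^1*31^1*3037^1 = -2081872611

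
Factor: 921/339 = 113^(-1)*307^1 = 307/113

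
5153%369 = 356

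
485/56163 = 5/579 ≈ 0.00864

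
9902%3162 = 416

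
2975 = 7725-4750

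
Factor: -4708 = -1*2^2*11^1*107^1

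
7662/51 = 150 + 4/17 ≈ 150.24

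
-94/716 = -47/358 ≈ -0.131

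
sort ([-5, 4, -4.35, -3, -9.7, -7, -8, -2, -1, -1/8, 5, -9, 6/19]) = [-9.7, -9, -8, -7, -5, -4.35, -3, -2, -1, -1/8, 6/19, 4, 5]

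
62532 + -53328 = 9204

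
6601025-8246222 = -1645197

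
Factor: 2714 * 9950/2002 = 2^1 * 5^2 * 7^(-1) * 11^(-1) * 13^(-1) * 23^1 * 59^1 * 199^1 = 13502150/1001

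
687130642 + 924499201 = 1611629843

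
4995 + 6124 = 11119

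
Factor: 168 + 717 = 3^1 * 5^1 * 59^1 = 885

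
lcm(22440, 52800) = 897600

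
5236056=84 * 62334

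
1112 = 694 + 418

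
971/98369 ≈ 0.00987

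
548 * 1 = 548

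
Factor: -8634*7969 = -1*2^1*3^1*13^1*613^1*1439^1 = -68804346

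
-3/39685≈-0.0000756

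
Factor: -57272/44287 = -1 * 2^3 * 67^(-1) * 661^(-1) * 7159^1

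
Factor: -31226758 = -1*2^1*83^1*313^1*601^1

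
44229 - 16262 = 27967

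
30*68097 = 2042910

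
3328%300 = 28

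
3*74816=224448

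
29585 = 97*305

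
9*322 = 2898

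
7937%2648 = 2641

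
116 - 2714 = -2598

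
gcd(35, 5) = 5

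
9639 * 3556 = 34276284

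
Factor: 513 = 3^3*19^1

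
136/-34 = -4 = -4.00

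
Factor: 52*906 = 2^3*3^1*13^1*151^1 = 47112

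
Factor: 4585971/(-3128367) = -1 * 11^(-1) * 13^1 * 17^1 * 47^(-1) * 2017^(-1) * 6917^1 = -1528657/1042789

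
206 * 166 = 34196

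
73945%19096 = 16657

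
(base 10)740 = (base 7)2105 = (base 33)me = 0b1011100100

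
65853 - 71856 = -6003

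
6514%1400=914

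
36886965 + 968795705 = 1005682670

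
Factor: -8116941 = -1*3^1*7^1*386521^1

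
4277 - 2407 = 1870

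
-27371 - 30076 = -57447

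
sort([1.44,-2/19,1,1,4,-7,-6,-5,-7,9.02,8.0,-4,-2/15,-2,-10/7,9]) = [-7,-7,-6,-5,-4,-2,-10/7,-2/15,-2/19,1,1,1.44,4,8.0,9,9.02]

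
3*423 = 1269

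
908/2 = 454 = 454.00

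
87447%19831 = 8123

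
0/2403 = 0 = 0.00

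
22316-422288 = -399972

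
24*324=7776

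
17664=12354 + 5310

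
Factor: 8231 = 8231^1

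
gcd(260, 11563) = 1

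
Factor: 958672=2^4*11^1*13^1*419^1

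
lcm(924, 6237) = 24948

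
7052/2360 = 2 + 583/590 ≈ 2.99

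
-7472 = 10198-17670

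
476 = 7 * 68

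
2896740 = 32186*90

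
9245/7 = 1320 + 5/7 ≈ 1320.71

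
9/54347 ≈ 0.000166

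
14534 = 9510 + 5024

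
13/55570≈0.000234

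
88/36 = 2 + 4/9 ≈ 2.44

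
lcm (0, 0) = 0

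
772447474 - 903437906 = -130990432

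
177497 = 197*901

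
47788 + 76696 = 124484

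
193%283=193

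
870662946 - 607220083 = 263442863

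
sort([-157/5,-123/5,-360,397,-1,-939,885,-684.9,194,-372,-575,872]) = [-939,-684.9,-575,-372,-360,-157/5,-123/5,-1,194,397,872,885]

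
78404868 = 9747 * 8044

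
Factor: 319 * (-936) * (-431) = 2^3 * 3^2 * 11^1 * 13^1 * 29^1 * 431^1 = 128689704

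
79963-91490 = -11527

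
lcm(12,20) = 60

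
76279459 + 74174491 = 150453950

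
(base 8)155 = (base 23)4h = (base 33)3a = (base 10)109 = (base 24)4d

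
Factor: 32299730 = 2^1*5^1*3229973^1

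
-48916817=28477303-77394120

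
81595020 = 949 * 85980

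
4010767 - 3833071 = 177696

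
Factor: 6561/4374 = 2^(-1)*3^1 = 3/2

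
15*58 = 870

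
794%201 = 191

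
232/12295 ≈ 0.0189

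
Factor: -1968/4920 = -1*2^1*5^(-1) = -2/5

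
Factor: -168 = -1 * 2^3 * 3^1 * 7^1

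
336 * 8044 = 2702784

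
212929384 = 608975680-396046296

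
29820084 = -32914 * (-906)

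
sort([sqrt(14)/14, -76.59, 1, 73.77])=[-76.59, sqrt(14)/14, 1, 73.77]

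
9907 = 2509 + 7398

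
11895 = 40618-28723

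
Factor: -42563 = -1*31^1*1373^1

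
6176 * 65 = 401440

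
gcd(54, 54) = 54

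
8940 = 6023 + 2917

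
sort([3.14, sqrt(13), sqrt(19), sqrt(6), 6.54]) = [sqrt(6), 3.14, sqrt(13), sqrt(19), 6.54]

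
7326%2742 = 1842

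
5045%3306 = 1739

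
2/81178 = 1/40589 ≈ 0.0000246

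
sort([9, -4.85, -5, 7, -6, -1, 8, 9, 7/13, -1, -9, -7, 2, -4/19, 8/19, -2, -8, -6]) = [-9, -8, -7, -6, -6, -5, -4.85, -2, -1, -1, -4/19, 8/19, 7/13, 2, 7, 8, 9, 9]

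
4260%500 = 260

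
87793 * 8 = 702344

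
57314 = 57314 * 1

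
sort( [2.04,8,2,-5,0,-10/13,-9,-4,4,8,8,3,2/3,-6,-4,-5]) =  [-9,-6,-5,-5,-4,-4,-10/13,0,2/3,2,2.04,3,4,8,8,8]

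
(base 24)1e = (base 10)38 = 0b100110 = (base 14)2a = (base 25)1d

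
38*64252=2441576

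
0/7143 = 0 = 0.00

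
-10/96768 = -5/48384 ≈ -0.000103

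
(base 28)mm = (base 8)1176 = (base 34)iq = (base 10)638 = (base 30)l8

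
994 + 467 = 1461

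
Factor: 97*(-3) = -1*3^1*97^1 = -291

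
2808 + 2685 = 5493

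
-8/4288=-1/536≈-0.00187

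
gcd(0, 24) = 24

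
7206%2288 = 342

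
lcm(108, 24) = 216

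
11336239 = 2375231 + 8961008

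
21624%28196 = 21624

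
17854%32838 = 17854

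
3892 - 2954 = 938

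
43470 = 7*6210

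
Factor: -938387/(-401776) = 2^(-4)*25111^(-1)*938387^1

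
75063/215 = 349+28/215 ≈ 349.13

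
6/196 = 3/98≈0.0306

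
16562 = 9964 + 6598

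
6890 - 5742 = 1148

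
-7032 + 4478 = -2554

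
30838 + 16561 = 47399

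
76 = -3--79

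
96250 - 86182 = 10068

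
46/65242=23/32621 ≈ 0.000705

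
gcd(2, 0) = 2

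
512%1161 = 512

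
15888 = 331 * 48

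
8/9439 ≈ 0.000848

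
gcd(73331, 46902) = 1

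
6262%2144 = 1974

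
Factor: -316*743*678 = -1*2^3*3^1*79^1*113^1*743^1 = -159186264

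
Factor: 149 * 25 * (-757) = -1 * 5^2 * 149^1 * 757^1 = -2819825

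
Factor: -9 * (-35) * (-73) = -1 * 3^2 * 5^1 * 7^1 * 73^1 = -22995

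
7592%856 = 744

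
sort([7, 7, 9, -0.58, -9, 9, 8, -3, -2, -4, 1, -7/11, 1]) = [-9, -4, -3, -2, -7/11, -0.58, 1, 1, 7, 7, 8, 9, 9]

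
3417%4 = 1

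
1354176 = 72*18808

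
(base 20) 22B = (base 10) 851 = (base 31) RE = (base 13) 506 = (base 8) 1523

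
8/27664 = 1/3458 ≈ 0.000289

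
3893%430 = 23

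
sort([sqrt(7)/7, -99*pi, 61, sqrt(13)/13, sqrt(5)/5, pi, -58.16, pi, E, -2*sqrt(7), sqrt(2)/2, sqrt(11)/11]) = [-99*pi, -58.16, -2*sqrt(7), sqrt(13)/13, sqrt(11)/11, sqrt(7)/7, sqrt(5)/5, sqrt(2)/2, E, pi, pi, 61]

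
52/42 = 1 + 5/21 ≈ 1.24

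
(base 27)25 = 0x3b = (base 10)59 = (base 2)111011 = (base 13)47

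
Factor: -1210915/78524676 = -1 * 2^(-2) * 3^(-2) * 5^1 * 41^(-1) * 199^1 * 1217^1 * 53201^(-1) 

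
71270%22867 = 2669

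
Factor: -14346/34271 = -1 * 2^1 * 3^2 * 43^ (-1) = -18/43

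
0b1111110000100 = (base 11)6075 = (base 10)8068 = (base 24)e04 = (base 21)i64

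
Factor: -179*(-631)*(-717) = -1*3^1*179^1*239^1*631^1 = -80984433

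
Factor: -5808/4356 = -1 * 2^2 * 3^(-1) = -4/3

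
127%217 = 127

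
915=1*915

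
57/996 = 19/332 ≈ 0.0572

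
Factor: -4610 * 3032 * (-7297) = 2^4 * 5^1 * 379^1 * 461^1 * 7297^1 = 101993963440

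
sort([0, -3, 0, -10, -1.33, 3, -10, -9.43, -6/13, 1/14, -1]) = [-10, -10, -9.43, -3, -1.33, -1, -6/13, 0, 0, 1/14, 3]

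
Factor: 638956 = 2^2*159739^1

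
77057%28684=19689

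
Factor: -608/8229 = -1*2^5*3^(-1)*13^(-1)*19^1*211^(-1)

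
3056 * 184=562304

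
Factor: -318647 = -1 * 7^3 * 929^1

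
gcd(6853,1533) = 7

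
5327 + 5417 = 10744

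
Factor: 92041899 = 3^1*151^1*203183^1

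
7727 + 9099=16826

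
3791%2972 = 819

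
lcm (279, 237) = 22041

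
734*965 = 708310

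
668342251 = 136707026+531635225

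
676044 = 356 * 1899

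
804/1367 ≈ 0.588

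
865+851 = 1716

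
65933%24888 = 16157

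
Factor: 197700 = 2^2*3^1*5^2*659^1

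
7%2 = 1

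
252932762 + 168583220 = 421515982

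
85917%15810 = 6867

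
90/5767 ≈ 0.0156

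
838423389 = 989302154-150878765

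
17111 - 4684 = 12427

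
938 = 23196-22258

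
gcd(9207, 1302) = 93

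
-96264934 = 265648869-361913803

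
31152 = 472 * 66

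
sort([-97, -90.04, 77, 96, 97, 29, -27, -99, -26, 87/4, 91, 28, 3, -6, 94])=[-99, -97, -90.04, -27, -26, -6, 3, 87/4, 28, 29, 77, 91, 94, 96, 97]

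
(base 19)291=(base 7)2415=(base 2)1101111110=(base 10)894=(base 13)53a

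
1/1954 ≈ 0.000512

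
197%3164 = 197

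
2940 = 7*420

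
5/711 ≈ 0.00703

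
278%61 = 34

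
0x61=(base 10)97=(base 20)4h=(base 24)41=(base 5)342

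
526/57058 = 263/28529 ≈ 0.00922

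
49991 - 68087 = -18096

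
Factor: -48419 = -1*7^1*6917^1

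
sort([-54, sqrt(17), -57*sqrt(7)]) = [-57*sqrt(7), -54, sqrt(17)]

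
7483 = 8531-1048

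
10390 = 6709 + 3681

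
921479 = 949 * 971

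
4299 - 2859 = 1440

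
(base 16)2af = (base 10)687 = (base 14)371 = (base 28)of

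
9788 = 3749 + 6039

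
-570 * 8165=-4654050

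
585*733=428805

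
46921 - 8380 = 38541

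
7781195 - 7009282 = 771913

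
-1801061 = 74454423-76255484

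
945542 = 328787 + 616755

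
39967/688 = 58 + 63/688 ≈ 58.09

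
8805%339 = 330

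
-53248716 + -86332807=-139581523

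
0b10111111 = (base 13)119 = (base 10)191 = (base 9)232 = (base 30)6b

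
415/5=83=83.00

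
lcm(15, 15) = 15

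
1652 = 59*28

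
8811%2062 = 563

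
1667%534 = 65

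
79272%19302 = 2064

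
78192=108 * 724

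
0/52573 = 0 = 0.00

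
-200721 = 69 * (-2909)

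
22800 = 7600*3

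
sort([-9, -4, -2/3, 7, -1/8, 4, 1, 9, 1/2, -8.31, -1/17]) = [-9, -8.31, -4, -2/3, -1/8, -1/17, 1/2, 1, 4, 7, 9]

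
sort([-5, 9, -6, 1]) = [-6, -5, 1, 9]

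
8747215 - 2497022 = 6250193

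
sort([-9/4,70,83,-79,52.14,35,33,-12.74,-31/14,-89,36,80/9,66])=[-89,-79,-12.74,-9/4,-31/14,80/9,33,35,36,52.14,66,70,83]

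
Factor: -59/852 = -1*2^(-2)*3^(-1)*59^1*71^(-1) 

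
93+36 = 129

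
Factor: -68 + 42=-1*2^1*13^1=-26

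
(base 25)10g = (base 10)641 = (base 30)lb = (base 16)281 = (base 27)nk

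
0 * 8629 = 0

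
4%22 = 4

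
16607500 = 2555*6500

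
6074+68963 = 75037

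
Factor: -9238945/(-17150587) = 5^1*41^(-1)*557^(-1)*751^(-1)*1847789^1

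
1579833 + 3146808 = 4726641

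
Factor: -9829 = -1*9829^1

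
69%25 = 19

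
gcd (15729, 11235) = 2247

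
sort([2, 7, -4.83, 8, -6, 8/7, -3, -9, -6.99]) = [-9, -6.99, -6, -4.83, -3, 8/7, 2, 7, 8]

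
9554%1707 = 1019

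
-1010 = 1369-2379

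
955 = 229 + 726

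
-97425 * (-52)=5066100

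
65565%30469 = 4627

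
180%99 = 81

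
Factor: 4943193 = 3^1*67^1*24593^1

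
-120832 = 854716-975548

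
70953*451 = 31999803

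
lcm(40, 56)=280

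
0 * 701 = 0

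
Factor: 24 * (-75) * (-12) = 2^5 * 3^3 * 5^2 = 21600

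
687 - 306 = 381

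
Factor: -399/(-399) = 1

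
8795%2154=179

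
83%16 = 3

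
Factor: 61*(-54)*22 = -1*2^2*3^3*11^1*61^1 = -72468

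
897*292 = 261924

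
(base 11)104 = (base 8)175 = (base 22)5f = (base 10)125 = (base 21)5k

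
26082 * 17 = 443394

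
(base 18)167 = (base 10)439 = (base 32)dn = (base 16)1b7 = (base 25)he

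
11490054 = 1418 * 8103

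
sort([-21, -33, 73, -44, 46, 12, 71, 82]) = [-44, -33, -21, 12, 46, 71, 73, 82]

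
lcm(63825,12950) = 893550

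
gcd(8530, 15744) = 2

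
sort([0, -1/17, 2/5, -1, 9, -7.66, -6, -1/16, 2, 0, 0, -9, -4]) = [-9, -7.66, -6, -4, -1, -1/16, -1/17, 0, 0, 0, 2/5, 2, 9]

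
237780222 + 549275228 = 787055450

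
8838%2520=1278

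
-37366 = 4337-41703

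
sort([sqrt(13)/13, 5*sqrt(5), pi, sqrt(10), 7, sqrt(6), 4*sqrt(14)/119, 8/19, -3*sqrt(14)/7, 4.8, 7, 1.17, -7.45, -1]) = [-7.45, -3*sqrt(14)/7, -1, 4*sqrt(14)/119, sqrt(13)/13, 8/19, 1.17, sqrt(6), pi, sqrt(10), 4.8, 7, 7, 5*sqrt(5)]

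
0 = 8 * 0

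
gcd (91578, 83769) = 3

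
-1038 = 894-1932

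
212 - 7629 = -7417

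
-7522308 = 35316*(-213)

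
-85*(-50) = 4250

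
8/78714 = 4/39357 ≈ 0.000102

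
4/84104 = 1/21026≈0.0000476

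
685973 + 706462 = 1392435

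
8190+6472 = 14662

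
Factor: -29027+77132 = 3^2*5^1*1069^1 = 48105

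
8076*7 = 56532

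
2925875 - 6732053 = -3806178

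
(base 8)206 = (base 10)134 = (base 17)7f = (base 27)4q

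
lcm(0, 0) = 0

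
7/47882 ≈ 0.000146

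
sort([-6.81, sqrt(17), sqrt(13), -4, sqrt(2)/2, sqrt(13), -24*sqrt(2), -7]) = [-24*sqrt(2), -7, -6.81, -4, sqrt(2)/2, sqrt(13), sqrt(13), sqrt(17)]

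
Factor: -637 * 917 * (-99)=3^2 * 7^3 * 11^1 * 13^1 * 131^1=57828771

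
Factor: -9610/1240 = -1*2^(-2)*31^1 = -31/4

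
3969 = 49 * 81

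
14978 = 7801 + 7177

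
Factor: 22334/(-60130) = -1*5^(-1)*7^(-1)*13^1 = -13/35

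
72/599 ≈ 0.120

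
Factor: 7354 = 2^1*3677^1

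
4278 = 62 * 69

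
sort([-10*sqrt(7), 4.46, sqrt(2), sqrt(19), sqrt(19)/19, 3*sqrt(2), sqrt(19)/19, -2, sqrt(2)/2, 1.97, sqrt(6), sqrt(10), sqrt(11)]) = [-10*sqrt(7), -2, sqrt(19)/19, sqrt(19)/19, sqrt(2)/2, sqrt(2), 1.97, sqrt(6), sqrt(10), sqrt(11), 3*sqrt(2), sqrt(19), 4.46]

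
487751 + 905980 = 1393731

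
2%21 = 2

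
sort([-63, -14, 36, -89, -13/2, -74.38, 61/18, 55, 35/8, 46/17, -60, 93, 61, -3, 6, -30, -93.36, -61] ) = [-93.36, -89, -74.38, -63, -61, -60, -30, -14, -13/2, -3, 46/17, 61/18, 35/8, 6, 36, 55, 61, 93] 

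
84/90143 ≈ 0.000932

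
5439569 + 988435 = 6428004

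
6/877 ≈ 0.00684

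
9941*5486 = 54536326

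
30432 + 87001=117433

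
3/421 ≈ 0.00713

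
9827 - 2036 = 7791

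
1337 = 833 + 504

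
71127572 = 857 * 82996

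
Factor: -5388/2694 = -1 * 2^1 = -2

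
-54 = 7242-7296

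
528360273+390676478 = 919036751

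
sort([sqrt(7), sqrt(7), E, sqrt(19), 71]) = [sqrt(7), sqrt(7), E, sqrt(19), 71]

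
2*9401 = 18802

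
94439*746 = 70451494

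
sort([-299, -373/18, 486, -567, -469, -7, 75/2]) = [-567, -469, -299, -373/18, -7, 75/2, 486]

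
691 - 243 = 448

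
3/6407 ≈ 0.000468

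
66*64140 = 4233240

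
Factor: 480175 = 5^2*19207^1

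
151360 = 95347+56013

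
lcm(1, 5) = 5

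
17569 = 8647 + 8922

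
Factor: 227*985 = 5^1*197^1*227^1 = 223595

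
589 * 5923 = 3488647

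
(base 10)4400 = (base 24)7f8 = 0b1000100110000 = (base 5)120100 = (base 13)2006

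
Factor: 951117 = 3^1*43^1*73^1*101^1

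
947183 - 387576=559607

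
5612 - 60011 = -54399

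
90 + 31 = 121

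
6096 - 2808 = 3288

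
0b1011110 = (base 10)94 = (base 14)6a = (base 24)3m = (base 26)3g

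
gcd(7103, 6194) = 1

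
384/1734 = 64/289 ≈ 0.221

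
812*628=509936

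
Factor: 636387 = 3^1*23^2*401^1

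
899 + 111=1010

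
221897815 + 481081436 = 702979251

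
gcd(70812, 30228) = 12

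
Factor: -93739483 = -1*19^1*431^1*11447^1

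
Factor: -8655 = -1*3^1*5^1*577^1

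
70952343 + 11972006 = 82924349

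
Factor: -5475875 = -1*5^3*71^1*617^1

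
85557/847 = 101 + 10/847 ≈ 101.01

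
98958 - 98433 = 525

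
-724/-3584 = 181/896 ≈ 0.202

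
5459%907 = 17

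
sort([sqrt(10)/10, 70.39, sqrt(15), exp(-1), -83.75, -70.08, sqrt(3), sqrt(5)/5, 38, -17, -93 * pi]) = [-93 * pi, -83.75, -70.08, -17, sqrt(10)/10, exp(-1), sqrt(5)/5, sqrt(3), sqrt(15), 38, 70.39]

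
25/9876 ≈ 0.00253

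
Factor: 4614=2^1*3^1*769^1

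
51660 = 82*630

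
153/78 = 1+25/26 ≈ 1.96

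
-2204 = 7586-9790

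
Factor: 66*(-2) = -1*2^2*3^1*11^1 = -132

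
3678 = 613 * 6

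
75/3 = 25 = 25.00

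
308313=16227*19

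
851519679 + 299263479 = 1150783158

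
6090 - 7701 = -1611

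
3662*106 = 388172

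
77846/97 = 802+52/97≈802.54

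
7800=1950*4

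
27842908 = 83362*334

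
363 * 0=0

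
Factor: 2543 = 2543^1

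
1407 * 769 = 1081983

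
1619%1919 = 1619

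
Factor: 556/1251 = 2^2 * 3^(-2) = 4/9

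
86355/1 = 86355 = 86355.00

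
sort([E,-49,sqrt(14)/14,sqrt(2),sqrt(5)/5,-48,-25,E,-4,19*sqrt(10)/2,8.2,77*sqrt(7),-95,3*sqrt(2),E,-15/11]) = [-95,-49,-48,-25,-4,-15/11,sqrt(14)/14,sqrt(5)/5,sqrt(2),E,E,E,3*sqrt(2),8.2,19*sqrt(10)/2,77*sqrt(7)]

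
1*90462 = 90462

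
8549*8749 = 74795201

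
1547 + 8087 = 9634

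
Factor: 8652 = 2^2 * 3^1 * 7^1 * 103^1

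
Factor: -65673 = -1 * 3^2 * 7297^1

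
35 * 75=2625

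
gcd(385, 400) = 5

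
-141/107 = -1-34/107 ≈ -1.32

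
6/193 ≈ 0.0311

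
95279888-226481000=-131201112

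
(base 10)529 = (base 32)gh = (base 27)jg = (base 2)1000010001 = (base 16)211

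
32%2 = 0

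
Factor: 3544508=2^2*11^1*80557^1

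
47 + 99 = 146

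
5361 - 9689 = -4328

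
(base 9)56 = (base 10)51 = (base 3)1220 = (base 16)33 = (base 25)21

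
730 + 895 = 1625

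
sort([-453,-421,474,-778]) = [-778,-453,-421,474]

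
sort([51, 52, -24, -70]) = [-70, -24, 51, 52]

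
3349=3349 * 1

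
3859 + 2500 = 6359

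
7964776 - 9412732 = -1447956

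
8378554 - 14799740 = -6421186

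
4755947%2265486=224975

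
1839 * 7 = 12873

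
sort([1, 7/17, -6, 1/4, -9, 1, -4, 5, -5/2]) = [-9, -6, -4, -5/2, 1/4, 7/17, 1, 1, 5]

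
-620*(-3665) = 2272300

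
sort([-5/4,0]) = [-5/4,0]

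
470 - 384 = 86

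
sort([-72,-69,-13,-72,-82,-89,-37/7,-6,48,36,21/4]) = [-89,-82,-72,-72,-69,-13,-6,-37/7,21/4,36,48]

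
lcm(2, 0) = 0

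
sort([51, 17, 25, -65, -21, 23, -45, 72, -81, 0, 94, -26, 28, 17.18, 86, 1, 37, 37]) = [-81, -65, -45, -26, -21, 0, 1, 17, 17.18, 23, 25, 28, 37, 37, 51, 72, 86, 94]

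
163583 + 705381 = 868964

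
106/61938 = 53/30969 ≈ 0.00171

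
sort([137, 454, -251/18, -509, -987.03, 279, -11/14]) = [-987.03, -509, -251/18, -11/14, 137, 279, 454]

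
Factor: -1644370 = -1 * 2^1 * 5^1 * 7^1 * 13^2 * 139^1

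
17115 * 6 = 102690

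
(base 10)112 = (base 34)3a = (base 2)1110000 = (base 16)70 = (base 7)220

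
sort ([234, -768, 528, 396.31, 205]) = [-768, 205, 234, 396.31, 528]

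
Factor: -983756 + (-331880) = -1 * 2^2 * 7^1 * 19^1 * 2473^1 = -1315636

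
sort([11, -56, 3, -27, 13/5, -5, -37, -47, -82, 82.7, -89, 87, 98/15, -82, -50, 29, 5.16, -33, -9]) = [-89, -82, -82, -56, -50, -47, -37, -33, -27, -9, -5, 13/5, 3, 5.16, 98/15, 11, 29, 82.7, 87]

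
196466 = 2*98233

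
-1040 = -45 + -995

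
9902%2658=1928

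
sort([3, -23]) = [-23, 3]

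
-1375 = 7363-8738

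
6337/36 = 176 + 1/36≈176.03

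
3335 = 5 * 667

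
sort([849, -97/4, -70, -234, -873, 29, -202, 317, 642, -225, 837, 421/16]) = [-873, -234, -225, -202, -70, -97/4, 421/16, 29, 317, 642, 837, 849]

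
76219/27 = 2822 + 25/27 ≈ 2822.93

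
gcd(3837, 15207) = 3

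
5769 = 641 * 9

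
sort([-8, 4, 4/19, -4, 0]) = [-8, -4, 0, 4/19, 4]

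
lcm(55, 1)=55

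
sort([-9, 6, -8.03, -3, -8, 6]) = [-9, -8.03, -8, -3, 6, 6]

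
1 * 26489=26489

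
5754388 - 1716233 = 4038155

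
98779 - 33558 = 65221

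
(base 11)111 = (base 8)205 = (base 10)133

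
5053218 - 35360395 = -30307177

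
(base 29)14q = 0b1111010111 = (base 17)36e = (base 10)983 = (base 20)293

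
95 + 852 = 947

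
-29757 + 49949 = 20192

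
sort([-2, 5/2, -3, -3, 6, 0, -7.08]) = [-7.08, -3, -3, -2, 0, 5/2, 6]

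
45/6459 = 15/2153 ≈ 0.00697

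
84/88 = 21/22 ≈ 0.955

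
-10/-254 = 5/127≈0.0394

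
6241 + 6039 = 12280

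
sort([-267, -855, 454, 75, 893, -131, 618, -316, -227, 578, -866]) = [-866, -855, -316, -267, -227, -131, 75, 454, 578, 618, 893]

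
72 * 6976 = 502272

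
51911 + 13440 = 65351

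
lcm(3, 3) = 3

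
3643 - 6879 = -3236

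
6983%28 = 11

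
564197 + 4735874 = 5300071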